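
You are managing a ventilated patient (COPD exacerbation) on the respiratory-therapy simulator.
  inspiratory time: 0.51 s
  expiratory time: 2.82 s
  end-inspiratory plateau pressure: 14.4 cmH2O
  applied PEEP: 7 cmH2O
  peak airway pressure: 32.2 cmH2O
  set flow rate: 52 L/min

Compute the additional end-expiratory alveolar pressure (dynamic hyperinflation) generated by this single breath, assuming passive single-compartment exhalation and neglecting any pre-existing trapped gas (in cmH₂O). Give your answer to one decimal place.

0.7

Flow: 52 L/min ÷ 60 = 0.8667 L/s.
Vt = flow × Ti = 0.8667 L/s × 0.51 s × 1000 mL/L = 442.02 mL.
R = (PIP − Pplat)/V̇ = (32.2 − 14.4) / 0.8667 = 17.8/0.8667 = 20.538 cmH2O·s/L.
C = Vt/(Pplat − PEEP) = 442.02 / (14.4 − 7) = 442.02/7.4 = 59.732 mL/cmH2O.
τ = R × C = 20.538 × 0.05973 L/cmH2O = 1.227 s.
Fraction remaining = e^(−Te/τ) = e^(−2.82/1.227) = 0.1004; trapped volume = 442.02 × 0.1004 = 44.379 mL.
Additional alveolar pressure from trapping ≈ V_trapped / C = 44.379 / 59.732 = 0.743 cmH2O.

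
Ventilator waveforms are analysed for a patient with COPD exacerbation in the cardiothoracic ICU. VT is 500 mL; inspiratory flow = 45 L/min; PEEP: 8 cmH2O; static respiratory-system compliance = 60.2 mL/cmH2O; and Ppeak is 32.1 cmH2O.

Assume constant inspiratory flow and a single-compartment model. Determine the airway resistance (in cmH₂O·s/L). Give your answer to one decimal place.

21.1

Flow: 45 L/min ÷ 60 = 0.75 L/s.
Equation of motion (constant flow): PIP = Vt/C + R·V̇ + PEEP.
R·V̇ = PIP − Vt/C − PEEP = 32.1 − 500/60.2 − 8 = 32.1 − 8.306 − 8 = 15.794 cmH2O.
R = 15.794 / 0.75 = 21.059 cmH2O·s/L.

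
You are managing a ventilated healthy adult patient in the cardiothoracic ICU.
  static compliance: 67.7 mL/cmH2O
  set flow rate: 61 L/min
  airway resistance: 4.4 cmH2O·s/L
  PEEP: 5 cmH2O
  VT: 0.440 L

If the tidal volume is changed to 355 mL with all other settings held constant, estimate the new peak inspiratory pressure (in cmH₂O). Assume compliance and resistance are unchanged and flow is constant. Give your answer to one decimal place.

Flow: 61 L/min ÷ 60 = 1.0167 L/s.
PIP = Vt/C + R·V̇ + PEEP (constant-flow equation of motion).
Only the elastic term changes: ΔPIP = ΔVt / C = (355 − 440) / 67.7 = -1.256 cmH2O.
Original PIP = 440/67.7 + 4.4×1.0167 + 5 = 15.973 cmH2O; new PIP = 15.973 + (-1.256) = 14.717 cmH2O.

14.7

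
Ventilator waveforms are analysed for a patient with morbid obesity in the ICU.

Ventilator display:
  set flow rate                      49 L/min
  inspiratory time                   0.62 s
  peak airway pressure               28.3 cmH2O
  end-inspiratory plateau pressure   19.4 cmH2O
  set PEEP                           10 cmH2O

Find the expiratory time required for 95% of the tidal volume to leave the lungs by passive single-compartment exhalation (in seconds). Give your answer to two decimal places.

1.76

Flow: 49 L/min ÷ 60 = 0.8167 L/s.
Vt = flow × Ti = 0.8167 L/s × 0.62 s × 1000 mL/L = 506.35 mL.
R = (PIP − Pplat)/V̇ = (28.3 − 19.4) / 0.8167 = 8.9/0.8167 = 10.898 cmH2O·s/L.
C = Vt/(Pplat − PEEP) = 506.35 / (19.4 − 10) = 506.35/9.4 = 53.867 mL/cmH2O.
τ = R × C = 10.898 × 0.05387 L/cmH2O = 0.5871 s.
t = −τ·ln(1 − 0.95) = −0.5871·ln(0.05) = 1.759 s.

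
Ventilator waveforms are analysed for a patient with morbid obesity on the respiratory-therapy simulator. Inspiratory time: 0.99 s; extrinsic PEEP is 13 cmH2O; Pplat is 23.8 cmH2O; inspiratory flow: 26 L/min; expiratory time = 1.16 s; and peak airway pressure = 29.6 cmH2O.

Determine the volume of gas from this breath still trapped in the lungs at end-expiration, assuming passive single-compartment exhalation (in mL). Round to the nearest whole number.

Flow: 26 L/min ÷ 60 = 0.4333 L/s.
Vt = flow × Ti = 0.4333 L/s × 0.99 s × 1000 mL/L = 428.97 mL.
R = (PIP − Pplat)/V̇ = (29.6 − 23.8) / 0.4333 = 5.8/0.4333 = 13.386 cmH2O·s/L.
C = Vt/(Pplat − PEEP) = 428.97 / (23.8 − 13) = 428.97/10.8 = 39.719 mL/cmH2O.
τ = R × C = 13.386 × 0.03972 L/cmH2O = 0.5317 s.
Fraction remaining = e^(−Te/τ) = e^(−1.16/0.5317) = 0.1129.
Trapped volume = 428.97 × 0.1129 = 48.431 mL.

48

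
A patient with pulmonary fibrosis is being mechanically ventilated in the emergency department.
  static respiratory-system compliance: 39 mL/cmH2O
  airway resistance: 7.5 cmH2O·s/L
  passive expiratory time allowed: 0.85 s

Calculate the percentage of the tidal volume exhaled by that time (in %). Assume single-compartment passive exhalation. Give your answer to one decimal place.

τ = R × C = 7.5 × 39 mL/cmH2O = 7.5 × 0.039 L/cmH2O = 0.2925 s.
Passive exhalation: V(t)/V₀ = e^(−t/τ) = e^(−0.85/0.2925) = 0.0547.
Fraction exhaled = 1 − 0.0547 = 0.9453 → 94.53%.

94.5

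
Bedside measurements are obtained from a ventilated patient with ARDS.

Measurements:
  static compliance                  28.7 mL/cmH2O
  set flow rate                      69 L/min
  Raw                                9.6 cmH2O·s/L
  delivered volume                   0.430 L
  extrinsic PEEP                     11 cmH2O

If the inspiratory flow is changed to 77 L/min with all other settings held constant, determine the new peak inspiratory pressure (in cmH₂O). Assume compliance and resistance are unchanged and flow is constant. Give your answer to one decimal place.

Flow: 69 L/min ÷ 60 = 1.15 L/s.
New flow: 77 L/min ÷ 60 = 1.2833 L/s.
PIP = Vt/C + R·V̇ + PEEP (constant-flow equation of motion).
Only the resistive term changes: ΔPIP = R × ΔV̇ = 9.6 × (1.2833 − 1.15) = 9.6 × 0.1333 = 1.28 cmH2O.
Original PIP = 430/28.7 + 9.6×1.15 + 11 = 37.023 cmH2O; new PIP = 37.023 + (1.28) = 38.303 cmH2O.

38.3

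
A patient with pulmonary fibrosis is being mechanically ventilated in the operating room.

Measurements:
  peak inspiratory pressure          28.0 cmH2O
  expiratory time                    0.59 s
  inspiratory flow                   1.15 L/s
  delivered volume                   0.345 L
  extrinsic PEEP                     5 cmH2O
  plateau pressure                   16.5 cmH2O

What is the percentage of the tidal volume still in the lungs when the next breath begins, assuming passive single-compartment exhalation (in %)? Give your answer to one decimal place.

14.0

R = (PIP − Pplat)/V̇ = (28.0 − 16.5) / 1.15 = 11.5/1.15 = 10.0 cmH2O·s/L.
C = Vt/(Pplat − PEEP) = 345.0 / (16.5 − 5) = 345.0/11.5 = 30.0 mL/cmH2O.
τ = R × C = 10.0 × 0.03 L/cmH2O = 0.3 s.
Fraction remaining at end-expiration = e^(−Te/τ) = e^(−0.59/0.3) = 0.1399 → 13.99%.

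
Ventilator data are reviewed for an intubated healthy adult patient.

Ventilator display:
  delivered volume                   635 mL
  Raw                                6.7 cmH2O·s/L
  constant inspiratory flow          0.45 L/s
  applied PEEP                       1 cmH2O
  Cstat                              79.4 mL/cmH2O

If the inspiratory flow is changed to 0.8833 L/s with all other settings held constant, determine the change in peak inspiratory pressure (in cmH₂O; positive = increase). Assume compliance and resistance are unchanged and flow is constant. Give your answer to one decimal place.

2.9

PIP = Vt/C + R·V̇ + PEEP (constant-flow equation of motion).
Only the resistive term changes: ΔPIP = R × ΔV̇ = 6.7 × (0.8833 − 0.45) = 6.7 × 0.4333 = 2.903 cmH2O.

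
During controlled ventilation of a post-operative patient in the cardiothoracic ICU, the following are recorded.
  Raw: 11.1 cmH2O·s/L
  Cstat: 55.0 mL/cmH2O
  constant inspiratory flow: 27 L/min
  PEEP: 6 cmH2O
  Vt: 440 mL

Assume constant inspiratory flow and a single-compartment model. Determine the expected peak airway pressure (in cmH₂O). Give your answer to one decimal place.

19.0

Flow: 27 L/min ÷ 60 = 0.45 L/s.
Equation of motion (constant flow): PIP = Vt/C + R·V̇ + PEEP.
PIP = 440/55.0 + 11.1×0.45 + 6 = 8.0 + 4.995 + 6 = 18.995 cmH2O.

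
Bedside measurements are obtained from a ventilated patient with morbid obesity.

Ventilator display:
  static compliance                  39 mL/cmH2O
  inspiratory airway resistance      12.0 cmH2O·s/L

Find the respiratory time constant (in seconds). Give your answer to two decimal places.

τ = R × C = 12.0 × 39 mL/cmH2O = 12.0 × 0.039 L/cmH2O = 0.468 s.

0.47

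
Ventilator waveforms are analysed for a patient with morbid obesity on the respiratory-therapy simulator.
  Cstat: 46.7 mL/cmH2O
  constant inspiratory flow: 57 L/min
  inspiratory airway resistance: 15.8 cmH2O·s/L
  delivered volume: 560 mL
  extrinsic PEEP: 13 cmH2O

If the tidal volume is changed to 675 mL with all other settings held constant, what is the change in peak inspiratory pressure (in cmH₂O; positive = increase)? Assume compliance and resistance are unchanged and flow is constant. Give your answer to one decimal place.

2.5

PIP = Vt/C + R·V̇ + PEEP (constant-flow equation of motion).
Only the elastic term changes: ΔPIP = ΔVt / C = (675 − 560) / 46.7 = 2.463 cmH2O.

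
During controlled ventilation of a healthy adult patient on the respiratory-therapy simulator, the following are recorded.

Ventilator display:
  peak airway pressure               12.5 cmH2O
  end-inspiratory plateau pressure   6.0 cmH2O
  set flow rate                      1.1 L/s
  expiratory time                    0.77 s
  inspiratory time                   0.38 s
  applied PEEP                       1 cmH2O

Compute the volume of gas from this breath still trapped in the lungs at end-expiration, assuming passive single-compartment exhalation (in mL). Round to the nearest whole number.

88

Vt = flow × Ti = 1.1 L/s × 0.38 s × 1000 mL/L = 418.0 mL.
R = (PIP − Pplat)/V̇ = (12.5 − 6.0) / 1.1 = 6.5/1.1 = 5.909 cmH2O·s/L.
C = Vt/(Pplat − PEEP) = 418.0 / (6.0 − 1) = 418.0/5.0 = 83.6 mL/cmH2O.
τ = R × C = 5.909 × 0.0836 L/cmH2O = 0.494 s.
Fraction remaining = e^(−Te/τ) = e^(−0.77/0.494) = 0.2104.
Trapped volume = 418.0 × 0.2104 = 87.947 mL.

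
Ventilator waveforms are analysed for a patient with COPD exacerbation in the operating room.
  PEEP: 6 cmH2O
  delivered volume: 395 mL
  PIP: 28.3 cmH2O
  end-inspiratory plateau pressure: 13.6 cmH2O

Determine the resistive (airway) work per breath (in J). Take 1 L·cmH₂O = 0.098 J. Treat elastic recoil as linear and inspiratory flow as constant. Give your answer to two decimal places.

With constant inspiratory flow the resistive pressure is constant at PIP − Pplat = 28.3 − 13.6 = 14.7 cmH2O, so resistive work = 14.7 × 0.395 = 5.807 L·cmH2O.
× 0.098 J/(L·cmH2O) → 0.5691 J.

0.57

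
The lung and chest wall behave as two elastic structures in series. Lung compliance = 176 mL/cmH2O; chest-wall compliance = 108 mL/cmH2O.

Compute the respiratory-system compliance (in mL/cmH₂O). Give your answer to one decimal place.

Lung and chest wall are elastances in series: 1/Crs = 1/CL + 1/Ccw.
1/Crs = 1/176 + 1/108 = 0.01494.
Crs = 66.934 mL/cmH2O.

66.9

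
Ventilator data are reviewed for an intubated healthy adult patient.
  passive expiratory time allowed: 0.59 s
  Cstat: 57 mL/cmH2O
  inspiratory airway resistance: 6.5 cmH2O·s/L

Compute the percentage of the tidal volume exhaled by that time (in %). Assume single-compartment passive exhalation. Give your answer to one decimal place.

79.7

τ = R × C = 6.5 × 57 mL/cmH2O = 6.5 × 0.057 L/cmH2O = 0.3705 s.
Passive exhalation: V(t)/V₀ = e^(−t/τ) = e^(−0.59/0.3705) = 0.2034.
Fraction exhaled = 1 − 0.2034 = 0.7966 → 79.66%.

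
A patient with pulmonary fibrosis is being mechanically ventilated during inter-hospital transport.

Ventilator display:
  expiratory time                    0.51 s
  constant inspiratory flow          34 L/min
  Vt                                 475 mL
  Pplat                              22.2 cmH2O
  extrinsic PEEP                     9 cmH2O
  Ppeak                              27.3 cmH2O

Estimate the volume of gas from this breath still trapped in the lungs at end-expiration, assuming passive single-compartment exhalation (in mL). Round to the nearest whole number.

Flow: 34 L/min ÷ 60 = 0.5667 L/s.
R = (PIP − Pplat)/V̇ = (27.3 − 22.2) / 0.5667 = 5.1/0.5667 = 8.999 cmH2O·s/L.
C = Vt/(Pplat − PEEP) = 475.0 / (22.2 − 9) = 475.0/13.2 = 35.985 mL/cmH2O.
τ = R × C = 8.999 × 0.03599 L/cmH2O = 0.3239 s.
Fraction remaining = e^(−Te/τ) = e^(−0.51/0.3239) = 0.2071.
Trapped volume = 475.0 × 0.2071 = 98.373 mL.

98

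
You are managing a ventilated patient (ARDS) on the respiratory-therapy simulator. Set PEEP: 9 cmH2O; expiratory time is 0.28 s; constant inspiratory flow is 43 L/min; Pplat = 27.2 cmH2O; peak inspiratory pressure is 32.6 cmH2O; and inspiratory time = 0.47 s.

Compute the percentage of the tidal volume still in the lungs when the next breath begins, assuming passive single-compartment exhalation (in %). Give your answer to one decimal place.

Flow: 43 L/min ÷ 60 = 0.7167 L/s.
Vt = flow × Ti = 0.7167 L/s × 0.47 s × 1000 mL/L = 336.85 mL.
R = (PIP − Pplat)/V̇ = (32.6 − 27.2) / 0.7167 = 5.4/0.7167 = 7.535 cmH2O·s/L.
C = Vt/(Pplat − PEEP) = 336.85 / (27.2 − 9) = 336.85/18.2 = 18.508 mL/cmH2O.
τ = R × C = 7.535 × 0.01851 L/cmH2O = 0.1395 s.
Fraction remaining at end-expiration = e^(−Te/τ) = e^(−0.28/0.1395) = 0.1344 → 13.44%.

13.4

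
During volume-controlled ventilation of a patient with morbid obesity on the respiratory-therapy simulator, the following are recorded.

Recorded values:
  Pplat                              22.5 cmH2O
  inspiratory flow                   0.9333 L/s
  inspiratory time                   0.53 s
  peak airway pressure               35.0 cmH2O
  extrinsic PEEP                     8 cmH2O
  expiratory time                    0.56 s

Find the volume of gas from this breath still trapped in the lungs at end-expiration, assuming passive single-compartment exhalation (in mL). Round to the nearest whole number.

Vt = flow × Ti = 0.9333 L/s × 0.53 s × 1000 mL/L = 494.65 mL.
R = (PIP − Pplat)/V̇ = (35.0 − 22.5) / 0.9333 = 12.5/0.9333 = 13.393 cmH2O·s/L.
C = Vt/(Pplat − PEEP) = 494.65 / (22.5 − 8) = 494.65/14.5 = 34.114 mL/cmH2O.
τ = R × C = 13.393 × 0.03411 L/cmH2O = 0.4568 s.
Fraction remaining = e^(−Te/τ) = e^(−0.56/0.4568) = 0.2935.
Trapped volume = 494.65 × 0.2935 = 145.18 mL.

145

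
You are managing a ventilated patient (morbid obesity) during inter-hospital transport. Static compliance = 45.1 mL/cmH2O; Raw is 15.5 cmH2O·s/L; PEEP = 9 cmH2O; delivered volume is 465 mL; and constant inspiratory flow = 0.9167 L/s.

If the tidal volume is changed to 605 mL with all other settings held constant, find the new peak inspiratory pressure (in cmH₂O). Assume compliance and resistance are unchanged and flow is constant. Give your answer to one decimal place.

PIP = Vt/C + R·V̇ + PEEP (constant-flow equation of motion).
Only the elastic term changes: ΔPIP = ΔVt / C = (605 − 465) / 45.1 = 3.104 cmH2O.
Original PIP = 465/45.1 + 15.5×0.9167 + 9 = 33.519 cmH2O; new PIP = 33.519 + (3.104) = 36.623 cmH2O.

36.6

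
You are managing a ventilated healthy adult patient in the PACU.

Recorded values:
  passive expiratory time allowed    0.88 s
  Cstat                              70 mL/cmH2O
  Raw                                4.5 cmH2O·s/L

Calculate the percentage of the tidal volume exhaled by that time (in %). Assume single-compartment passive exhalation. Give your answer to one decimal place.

τ = R × C = 4.5 × 70 mL/cmH2O = 4.5 × 0.070 L/cmH2O = 0.315 s.
Passive exhalation: V(t)/V₀ = e^(−t/τ) = e^(−0.88/0.315) = 0.0612.
Fraction exhaled = 1 − 0.0612 = 0.9388 → 93.88%.

93.9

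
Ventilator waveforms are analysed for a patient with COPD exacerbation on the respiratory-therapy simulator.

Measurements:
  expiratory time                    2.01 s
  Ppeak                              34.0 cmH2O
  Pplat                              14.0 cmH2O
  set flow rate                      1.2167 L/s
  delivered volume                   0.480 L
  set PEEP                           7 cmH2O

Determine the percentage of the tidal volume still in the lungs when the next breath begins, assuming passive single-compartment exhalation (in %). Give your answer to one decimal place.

R = (PIP − Pplat)/V̇ = (34.0 − 14.0) / 1.2167 = 20.0/1.2167 = 16.438 cmH2O·s/L.
C = Vt/(Pplat − PEEP) = 480.0 / (14.0 − 7) = 480.0/7.0 = 68.571 mL/cmH2O.
τ = R × C = 16.438 × 0.06857 L/cmH2O = 1.127 s.
Fraction remaining at end-expiration = e^(−Te/τ) = e^(−2.01/1.127) = 0.168 → 16.8%.

16.8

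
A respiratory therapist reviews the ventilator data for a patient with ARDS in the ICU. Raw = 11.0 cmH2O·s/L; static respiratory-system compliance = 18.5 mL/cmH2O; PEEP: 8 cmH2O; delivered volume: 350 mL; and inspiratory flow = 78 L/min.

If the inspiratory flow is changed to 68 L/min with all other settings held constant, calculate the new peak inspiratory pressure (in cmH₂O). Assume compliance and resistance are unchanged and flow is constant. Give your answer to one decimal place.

39.4

Flow: 78 L/min ÷ 60 = 1.3 L/s.
New flow: 68 L/min ÷ 60 = 1.1333 L/s.
PIP = Vt/C + R·V̇ + PEEP (constant-flow equation of motion).
Only the resistive term changes: ΔPIP = R × ΔV̇ = 11.0 × (1.1333 − 1.3) = 11.0 × -0.1667 = -1.834 cmH2O.
Original PIP = 350/18.5 + 11.0×1.3 + 8 = 41.219 cmH2O; new PIP = 41.219 + (-1.834) = 39.385 cmH2O.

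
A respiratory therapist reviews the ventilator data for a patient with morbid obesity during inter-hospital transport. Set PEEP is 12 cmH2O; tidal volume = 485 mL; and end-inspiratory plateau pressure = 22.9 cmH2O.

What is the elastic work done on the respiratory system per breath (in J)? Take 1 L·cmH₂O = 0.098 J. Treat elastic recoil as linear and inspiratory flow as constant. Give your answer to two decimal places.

0.26

Elastic work ≈ ½ × (Pplat − PEEP) × Vt = 0.5 × (22.9 − 12) × 0.485 L = 0.5 × 10.9 × 0.485 = 2.643 L·cmH2O.
× 0.098 J/(L·cmH2O) → 0.259 J.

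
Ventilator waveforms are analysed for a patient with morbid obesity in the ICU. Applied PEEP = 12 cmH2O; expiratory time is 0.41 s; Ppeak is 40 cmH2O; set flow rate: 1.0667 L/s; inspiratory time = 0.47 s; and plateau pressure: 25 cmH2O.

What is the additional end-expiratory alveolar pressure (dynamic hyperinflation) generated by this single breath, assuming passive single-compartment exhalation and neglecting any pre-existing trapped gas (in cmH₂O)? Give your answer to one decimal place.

6.1

Vt = flow × Ti = 1.0667 L/s × 0.47 s × 1000 mL/L = 501.35 mL.
R = (PIP − Pplat)/V̇ = (40 − 25) / 1.0667 = 15.0/1.0667 = 14.062 cmH2O·s/L.
C = Vt/(Pplat − PEEP) = 501.35 / (25 − 12) = 501.35/13.0 = 38.565 mL/cmH2O.
τ = R × C = 14.062 × 0.03857 L/cmH2O = 0.5424 s.
Fraction remaining = e^(−Te/τ) = e^(−0.41/0.5424) = 0.4696; trapped volume = 501.35 × 0.4696 = 235.43 mL.
Additional alveolar pressure from trapping ≈ V_trapped / C = 235.43 / 38.565 = 6.105 cmH2O.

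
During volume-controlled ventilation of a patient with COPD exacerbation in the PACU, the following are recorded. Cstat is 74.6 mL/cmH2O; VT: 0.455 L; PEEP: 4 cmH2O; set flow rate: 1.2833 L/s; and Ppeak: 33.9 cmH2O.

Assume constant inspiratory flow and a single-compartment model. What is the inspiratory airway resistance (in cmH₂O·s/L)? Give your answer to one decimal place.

Equation of motion (constant flow): PIP = Vt/C + R·V̇ + PEEP.
R·V̇ = PIP − Vt/C − PEEP = 33.9 − 455/74.6 − 4 = 33.9 − 6.099 − 4 = 23.801 cmH2O.
R = 23.801 / 1.2833 = 18.547 cmH2O·s/L.

18.5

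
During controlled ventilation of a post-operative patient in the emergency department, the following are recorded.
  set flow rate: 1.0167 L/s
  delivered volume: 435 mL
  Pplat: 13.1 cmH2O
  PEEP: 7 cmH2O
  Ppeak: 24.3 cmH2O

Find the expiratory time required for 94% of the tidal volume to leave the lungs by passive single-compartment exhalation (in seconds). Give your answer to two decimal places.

2.21

R = (PIP − Pplat)/V̇ = (24.3 − 13.1) / 1.0167 = 11.2/1.0167 = 11.016 cmH2O·s/L.
C = Vt/(Pplat − PEEP) = 435.0 / (13.1 − 7) = 435.0/6.1 = 71.311 mL/cmH2O.
τ = R × C = 11.016 × 0.07131 L/cmH2O = 0.7856 s.
t = −τ·ln(1 − 0.94) = −0.7856·ln(0.06) = 2.21 s.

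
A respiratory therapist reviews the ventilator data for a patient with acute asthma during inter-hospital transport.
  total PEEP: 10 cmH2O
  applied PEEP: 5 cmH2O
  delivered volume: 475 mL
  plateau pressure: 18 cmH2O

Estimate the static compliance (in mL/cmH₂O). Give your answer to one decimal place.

End-expiratory occlusion gives total PEEP = 10 cmH2O (intrinsic PEEP = 10 − 5 = 5). Use total PEEP for the elastic gradient.
Cstat = Vt / (Pplat − PEEPtotal) = 475 / (18 − 10) = 475 / 8.0 = 59.375 mL/cmH2O.

59.4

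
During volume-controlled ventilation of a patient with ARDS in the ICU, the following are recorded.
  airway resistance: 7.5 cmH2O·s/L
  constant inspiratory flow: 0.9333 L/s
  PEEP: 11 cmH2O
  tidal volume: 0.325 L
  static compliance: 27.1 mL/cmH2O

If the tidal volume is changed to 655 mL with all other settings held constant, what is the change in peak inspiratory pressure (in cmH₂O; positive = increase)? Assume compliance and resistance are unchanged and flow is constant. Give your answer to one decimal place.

PIP = Vt/C + R·V̇ + PEEP (constant-flow equation of motion).
Only the elastic term changes: ΔPIP = ΔVt / C = (655 − 325) / 27.1 = 12.177 cmH2O.

12.2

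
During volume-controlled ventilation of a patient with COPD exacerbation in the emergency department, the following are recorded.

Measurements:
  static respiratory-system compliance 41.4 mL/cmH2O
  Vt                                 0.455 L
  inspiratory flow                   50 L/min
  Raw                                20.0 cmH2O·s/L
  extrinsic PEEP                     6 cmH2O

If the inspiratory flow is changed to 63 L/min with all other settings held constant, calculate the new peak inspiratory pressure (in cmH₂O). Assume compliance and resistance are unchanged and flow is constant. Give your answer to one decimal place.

Flow: 50 L/min ÷ 60 = 0.8333 L/s.
New flow: 63 L/min ÷ 60 = 1.05 L/s.
PIP = Vt/C + R·V̇ + PEEP (constant-flow equation of motion).
Only the resistive term changes: ΔPIP = R × ΔV̇ = 20.0 × (1.05 − 0.8333) = 20.0 × 0.2167 = 4.334 cmH2O.
Original PIP = 455/41.4 + 20.0×0.8333 + 6 = 33.656 cmH2O; new PIP = 33.656 + (4.334) = 37.99 cmH2O.

38.0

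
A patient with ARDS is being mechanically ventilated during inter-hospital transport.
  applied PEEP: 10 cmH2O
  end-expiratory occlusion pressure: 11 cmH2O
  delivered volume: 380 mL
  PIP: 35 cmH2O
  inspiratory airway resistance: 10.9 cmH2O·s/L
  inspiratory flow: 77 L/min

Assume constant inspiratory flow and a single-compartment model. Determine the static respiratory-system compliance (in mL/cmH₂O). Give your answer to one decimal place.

38.0

Flow: 77 L/min ÷ 60 = 1.2833 L/s.
Total PEEP = 11 cmH2O (set 10 + intrinsic 1); this is the baseline alveolar pressure.
Equation of motion (constant flow): PIP = Vt/C + R·V̇ + PEEP.
Vt/C = PIP − R·V̇ − PEEP = 35 − 10.9×1.2833 − 11 = 35 − 13.988 − 11 = 10.012 cmH2O.
C = Vt / 10.012 = 380 / 10.012 = 37.954 mL/cmH2O.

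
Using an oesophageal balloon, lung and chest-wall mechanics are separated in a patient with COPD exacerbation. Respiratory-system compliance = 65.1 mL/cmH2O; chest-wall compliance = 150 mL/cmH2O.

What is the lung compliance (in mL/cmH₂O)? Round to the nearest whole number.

115

1/CL = 1/Crs − 1/Ccw.
1/CL = 1/65.1 − 1/150 = 0.008694.
CL = 115.02 mL/cmH2O.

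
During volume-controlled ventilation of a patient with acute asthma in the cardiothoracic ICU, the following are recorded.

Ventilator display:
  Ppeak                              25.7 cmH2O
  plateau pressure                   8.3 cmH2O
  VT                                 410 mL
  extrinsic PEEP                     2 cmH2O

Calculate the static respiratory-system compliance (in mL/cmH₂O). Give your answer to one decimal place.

Cstat = Vt / (Pplat − PEEP) = 410 / (8.3 − 2) = 410 / 6.3 = 65.079 mL/cmH2O.

65.1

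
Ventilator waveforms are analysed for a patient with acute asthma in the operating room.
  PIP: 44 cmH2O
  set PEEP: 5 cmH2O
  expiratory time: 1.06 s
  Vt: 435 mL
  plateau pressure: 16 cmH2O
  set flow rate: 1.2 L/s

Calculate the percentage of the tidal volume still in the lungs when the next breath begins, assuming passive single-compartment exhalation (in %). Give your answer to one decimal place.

31.7

R = (PIP − Pplat)/V̇ = (44 − 16) / 1.2 = 28.0/1.2 = 23.333 cmH2O·s/L.
C = Vt/(Pplat − PEEP) = 435.0 / (16 − 5) = 435.0/11.0 = 39.545 mL/cmH2O.
τ = R × C = 23.333 × 0.03955 L/cmH2O = 0.9228 s.
Fraction remaining at end-expiration = e^(−Te/τ) = e^(−1.06/0.9228) = 0.3171 → 31.71%.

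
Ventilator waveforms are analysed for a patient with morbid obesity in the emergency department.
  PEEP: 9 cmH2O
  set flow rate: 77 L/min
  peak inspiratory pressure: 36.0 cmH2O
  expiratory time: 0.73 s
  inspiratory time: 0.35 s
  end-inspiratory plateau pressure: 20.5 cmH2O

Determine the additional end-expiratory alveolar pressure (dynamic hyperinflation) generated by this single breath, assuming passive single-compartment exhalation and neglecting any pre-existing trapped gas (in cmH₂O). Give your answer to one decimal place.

2.4

Flow: 77 L/min ÷ 60 = 1.2833 L/s.
Vt = flow × Ti = 1.2833 L/s × 0.35 s × 1000 mL/L = 449.16 mL.
R = (PIP − Pplat)/V̇ = (36.0 − 20.5) / 1.2833 = 15.5/1.2833 = 12.078 cmH2O·s/L.
C = Vt/(Pplat − PEEP) = 449.16 / (20.5 − 9) = 449.16/11.5 = 39.057 mL/cmH2O.
τ = R × C = 12.078 × 0.03906 L/cmH2O = 0.4718 s.
Fraction remaining = e^(−Te/τ) = e^(−0.73/0.4718) = 0.2128; trapped volume = 449.16 × 0.2128 = 95.581 mL.
Additional alveolar pressure from trapping ≈ V_trapped / C = 95.581 / 39.057 = 2.447 cmH2O.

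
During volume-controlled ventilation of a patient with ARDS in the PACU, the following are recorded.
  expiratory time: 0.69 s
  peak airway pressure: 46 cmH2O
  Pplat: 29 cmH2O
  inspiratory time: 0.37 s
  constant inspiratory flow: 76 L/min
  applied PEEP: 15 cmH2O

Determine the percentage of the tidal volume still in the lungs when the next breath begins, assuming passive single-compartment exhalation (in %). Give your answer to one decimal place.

21.5

Flow: 76 L/min ÷ 60 = 1.2667 L/s.
Vt = flow × Ti = 1.2667 L/s × 0.37 s × 1000 mL/L = 468.68 mL.
R = (PIP − Pplat)/V̇ = (46 − 29) / 1.2667 = 17.0/1.2667 = 13.421 cmH2O·s/L.
C = Vt/(Pplat − PEEP) = 468.68 / (29 − 15) = 468.68/14.0 = 33.477 mL/cmH2O.
τ = R × C = 13.421 × 0.03348 L/cmH2O = 0.4493 s.
Fraction remaining at end-expiration = e^(−Te/τ) = e^(−0.69/0.4493) = 0.2153 → 21.53%.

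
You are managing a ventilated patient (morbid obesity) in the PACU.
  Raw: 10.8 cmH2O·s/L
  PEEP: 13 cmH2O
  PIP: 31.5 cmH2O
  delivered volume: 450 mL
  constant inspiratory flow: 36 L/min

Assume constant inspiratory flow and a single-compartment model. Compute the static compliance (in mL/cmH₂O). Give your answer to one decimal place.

37.4

Flow: 36 L/min ÷ 60 = 0.6 L/s.
Equation of motion (constant flow): PIP = Vt/C + R·V̇ + PEEP.
Vt/C = PIP − R·V̇ − PEEP = 31.5 − 10.8×0.6 − 13 = 31.5 − 6.48 − 13 = 12.02 cmH2O.
C = Vt / 12.02 = 450 / 12.02 = 37.438 mL/cmH2O.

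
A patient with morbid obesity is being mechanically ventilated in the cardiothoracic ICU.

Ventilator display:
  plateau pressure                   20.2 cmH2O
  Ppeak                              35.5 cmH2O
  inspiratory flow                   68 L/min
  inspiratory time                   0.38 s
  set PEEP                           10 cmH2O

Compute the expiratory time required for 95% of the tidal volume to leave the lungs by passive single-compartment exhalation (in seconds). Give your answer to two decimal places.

Flow: 68 L/min ÷ 60 = 1.1333 L/s.
Vt = flow × Ti = 1.1333 L/s × 0.38 s × 1000 mL/L = 430.65 mL.
R = (PIP − Pplat)/V̇ = (35.5 − 20.2) / 1.1333 = 15.3/1.1333 = 13.5 cmH2O·s/L.
C = Vt/(Pplat − PEEP) = 430.65 / (20.2 − 10) = 430.65/10.2 = 42.221 mL/cmH2O.
τ = R × C = 13.5 × 0.04222 L/cmH2O = 0.57 s.
t = −τ·ln(1 − 0.95) = −0.57·ln(0.05) = 1.708 s.

1.71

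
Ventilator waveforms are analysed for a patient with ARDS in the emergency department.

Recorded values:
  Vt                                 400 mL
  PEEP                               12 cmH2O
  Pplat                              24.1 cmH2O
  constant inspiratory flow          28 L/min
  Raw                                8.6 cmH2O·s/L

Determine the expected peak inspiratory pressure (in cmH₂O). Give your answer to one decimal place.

28.1

Flow: 28 L/min ÷ 60 = 0.4667 L/s.
PIP = Pplat + Raw × flow = 24.1 + 8.6 × 0.4667 = 24.1 + 4.014 = 28.114 cmH2O.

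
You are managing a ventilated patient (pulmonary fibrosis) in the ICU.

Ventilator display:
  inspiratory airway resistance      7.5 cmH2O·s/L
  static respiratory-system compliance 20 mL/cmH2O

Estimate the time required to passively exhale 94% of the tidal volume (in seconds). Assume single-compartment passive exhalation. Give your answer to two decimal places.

0.42

τ = R × C = 7.5 × 20 mL/cmH2O = 7.5 × 0.020 L/cmH2O = 0.15 s.
Exhaled fraction f = 1 − e^(−t/τ) → t = −τ·ln(1 − f) = −0.15·ln(0.06) = 0.422 s.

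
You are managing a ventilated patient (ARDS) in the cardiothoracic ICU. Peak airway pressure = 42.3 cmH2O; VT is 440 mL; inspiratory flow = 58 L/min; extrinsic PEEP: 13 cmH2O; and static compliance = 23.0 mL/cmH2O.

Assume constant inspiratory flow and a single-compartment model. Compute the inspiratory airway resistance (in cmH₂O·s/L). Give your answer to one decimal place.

10.5

Flow: 58 L/min ÷ 60 = 0.9667 L/s.
Equation of motion (constant flow): PIP = Vt/C + R·V̇ + PEEP.
R·V̇ = PIP − Vt/C − PEEP = 42.3 − 440/23.0 − 13 = 42.3 − 19.13 − 13 = 10.17 cmH2O.
R = 10.17 / 0.9667 = 10.52 cmH2O·s/L.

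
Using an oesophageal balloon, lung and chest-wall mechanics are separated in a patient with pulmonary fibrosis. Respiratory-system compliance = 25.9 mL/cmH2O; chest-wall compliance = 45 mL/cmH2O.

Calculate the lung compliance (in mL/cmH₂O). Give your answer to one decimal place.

1/CL = 1/Crs − 1/Ccw.
1/CL = 1/25.9 − 1/45 = 0.01639.
CL = 61.013 mL/cmH2O.

61.0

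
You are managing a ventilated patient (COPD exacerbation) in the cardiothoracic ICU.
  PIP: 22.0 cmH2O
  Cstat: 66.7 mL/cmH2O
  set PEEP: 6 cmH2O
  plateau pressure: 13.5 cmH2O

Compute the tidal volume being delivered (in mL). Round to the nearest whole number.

500

Vt = Cstat × (Pplat − PEEP) = 66.7 × (13.5 − 6) = 66.7 × 7.5 = 500.25 mL.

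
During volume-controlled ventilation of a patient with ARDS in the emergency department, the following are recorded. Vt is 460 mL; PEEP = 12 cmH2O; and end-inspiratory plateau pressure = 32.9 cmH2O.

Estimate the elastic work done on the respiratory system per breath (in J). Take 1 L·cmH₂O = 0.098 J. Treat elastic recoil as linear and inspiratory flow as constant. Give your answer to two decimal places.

0.47

Elastic work ≈ ½ × (Pplat − PEEP) × Vt = 0.5 × (32.9 − 12) × 0.460 L = 0.5 × 20.9 × 0.460 = 4.807 L·cmH2O.
× 0.098 J/(L·cmH2O) → 0.4711 J.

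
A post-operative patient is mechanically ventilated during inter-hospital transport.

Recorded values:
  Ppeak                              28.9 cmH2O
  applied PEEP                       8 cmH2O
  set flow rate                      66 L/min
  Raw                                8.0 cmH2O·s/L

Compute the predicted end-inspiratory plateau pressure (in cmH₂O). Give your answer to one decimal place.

Flow: 66 L/min ÷ 60 = 1.1 L/s.
Pplat = PIP − Raw × flow = 28.9 − 8.0 × 1.1 = 28.9 − 8.8 = 20.1 cmH2O.

20.1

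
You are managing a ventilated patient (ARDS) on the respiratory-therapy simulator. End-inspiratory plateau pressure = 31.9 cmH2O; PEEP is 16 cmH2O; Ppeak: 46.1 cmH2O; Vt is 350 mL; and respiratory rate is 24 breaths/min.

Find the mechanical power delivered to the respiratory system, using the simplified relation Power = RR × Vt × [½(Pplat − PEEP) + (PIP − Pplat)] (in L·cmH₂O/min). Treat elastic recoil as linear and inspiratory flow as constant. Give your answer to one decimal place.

186.1

Per-breath work = Vt × [½(Pplat−PEEP) + (PIP−Pplat)] = 0.350 × [0.5×15.9 + 14.2] = 0.350 × 22.15 = 7.753 L·cmH2O.
Power = 24 × 7.753 = 186.07 L·cmH2O/min.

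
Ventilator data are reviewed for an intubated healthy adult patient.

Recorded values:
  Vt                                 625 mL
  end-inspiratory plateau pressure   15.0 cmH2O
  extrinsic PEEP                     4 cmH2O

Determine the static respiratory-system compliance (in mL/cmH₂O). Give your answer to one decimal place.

Cstat = Vt / (Pplat − PEEP) = 625 / (15.0 − 4) = 625 / 11.0 = 56.818 mL/cmH2O.

56.8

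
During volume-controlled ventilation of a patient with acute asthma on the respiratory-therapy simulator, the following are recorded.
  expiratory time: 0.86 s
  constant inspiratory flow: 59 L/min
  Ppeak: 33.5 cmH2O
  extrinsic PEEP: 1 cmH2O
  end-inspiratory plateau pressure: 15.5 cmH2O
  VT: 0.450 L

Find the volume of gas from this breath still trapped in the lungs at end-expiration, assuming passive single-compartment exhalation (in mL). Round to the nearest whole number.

99

Flow: 59 L/min ÷ 60 = 0.9833 L/s.
R = (PIP − Pplat)/V̇ = (33.5 − 15.5) / 0.9833 = 18.0/0.9833 = 18.306 cmH2O·s/L.
C = Vt/(Pplat − PEEP) = 450.0 / (15.5 − 1) = 450.0/14.5 = 31.034 mL/cmH2O.
τ = R × C = 18.306 × 0.03103 L/cmH2O = 0.568 s.
Fraction remaining = e^(−Te/τ) = e^(−0.86/0.568) = 0.22.
Trapped volume = 450.0 × 0.22 = 99.0 mL.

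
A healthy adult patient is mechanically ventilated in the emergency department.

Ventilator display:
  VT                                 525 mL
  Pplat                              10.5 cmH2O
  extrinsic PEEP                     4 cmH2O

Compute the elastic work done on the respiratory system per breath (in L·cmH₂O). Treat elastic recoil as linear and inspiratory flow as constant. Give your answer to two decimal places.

1.71

Elastic work ≈ ½ × (Pplat − PEEP) × Vt = 0.5 × (10.5 − 4) × 0.525 L = 0.5 × 6.5 × 0.525 = 1.706 L·cmH2O.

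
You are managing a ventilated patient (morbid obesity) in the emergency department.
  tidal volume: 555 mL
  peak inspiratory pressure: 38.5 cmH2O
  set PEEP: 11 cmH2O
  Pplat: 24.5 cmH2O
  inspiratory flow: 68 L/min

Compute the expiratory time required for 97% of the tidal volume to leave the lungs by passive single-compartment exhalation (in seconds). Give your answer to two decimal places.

Flow: 68 L/min ÷ 60 = 1.1333 L/s.
R = (PIP − Pplat)/V̇ = (38.5 − 24.5) / 1.1333 = 14.0/1.1333 = 12.353 cmH2O·s/L.
C = Vt/(Pplat − PEEP) = 555.0 / (24.5 − 11) = 555.0/13.5 = 41.111 mL/cmH2O.
τ = R × C = 12.353 × 0.04111 L/cmH2O = 0.5078 s.
t = −τ·ln(1 − 0.97) = −0.5078·ln(0.03) = 1.781 s.

1.78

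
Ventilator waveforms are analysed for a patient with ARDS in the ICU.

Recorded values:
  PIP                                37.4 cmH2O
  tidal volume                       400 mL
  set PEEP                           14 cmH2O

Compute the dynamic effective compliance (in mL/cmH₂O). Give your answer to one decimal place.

17.1

Dynamic compliance = Vt / (PIP − PEEP) = 400 / (37.4 − 14) = 400 / 23.4 = 17.094 mL/cmH2O.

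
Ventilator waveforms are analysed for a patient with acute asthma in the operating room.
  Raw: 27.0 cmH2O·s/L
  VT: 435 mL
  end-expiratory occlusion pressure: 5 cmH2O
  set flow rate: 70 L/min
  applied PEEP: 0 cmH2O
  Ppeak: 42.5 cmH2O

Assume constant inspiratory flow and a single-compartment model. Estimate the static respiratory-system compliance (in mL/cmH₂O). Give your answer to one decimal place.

72.5

Flow: 70 L/min ÷ 60 = 1.1667 L/s.
Total PEEP = 5 cmH2O (set 0 + intrinsic 5); this is the baseline alveolar pressure.
Equation of motion (constant flow): PIP = Vt/C + R·V̇ + PEEP.
Vt/C = PIP − R·V̇ − PEEP = 42.5 − 27.0×1.1667 − 5 = 42.5 − 31.501 − 5 = 5.999 cmH2O.
C = Vt / 5.999 = 435 / 5.999 = 72.512 mL/cmH2O.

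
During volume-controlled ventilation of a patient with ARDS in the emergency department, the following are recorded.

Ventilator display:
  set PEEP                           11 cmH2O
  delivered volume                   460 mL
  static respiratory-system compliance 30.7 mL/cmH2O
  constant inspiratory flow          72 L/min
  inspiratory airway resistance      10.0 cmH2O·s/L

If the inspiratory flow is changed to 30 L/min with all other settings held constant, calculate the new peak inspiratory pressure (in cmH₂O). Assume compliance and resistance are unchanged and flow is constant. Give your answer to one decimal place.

31.0

Flow: 72 L/min ÷ 60 = 1.2 L/s.
New flow: 30 L/min ÷ 60 = 0.5 L/s.
PIP = Vt/C + R·V̇ + PEEP (constant-flow equation of motion).
Only the resistive term changes: ΔPIP = R × ΔV̇ = 10.0 × (0.5 − 1.2) = 10.0 × -0.7 = -7.0 cmH2O.
Original PIP = 460/30.7 + 10.0×1.2 + 11 = 37.984 cmH2O; new PIP = 37.984 + (-7.0) = 30.984 cmH2O.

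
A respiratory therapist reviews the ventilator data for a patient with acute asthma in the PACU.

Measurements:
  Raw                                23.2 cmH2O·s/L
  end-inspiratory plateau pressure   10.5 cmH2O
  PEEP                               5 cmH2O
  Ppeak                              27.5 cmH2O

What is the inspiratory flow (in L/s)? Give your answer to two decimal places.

0.73

flow = (PIP − Pplat) / Raw = 17.0 / 23.2 = 0.7328 L/s.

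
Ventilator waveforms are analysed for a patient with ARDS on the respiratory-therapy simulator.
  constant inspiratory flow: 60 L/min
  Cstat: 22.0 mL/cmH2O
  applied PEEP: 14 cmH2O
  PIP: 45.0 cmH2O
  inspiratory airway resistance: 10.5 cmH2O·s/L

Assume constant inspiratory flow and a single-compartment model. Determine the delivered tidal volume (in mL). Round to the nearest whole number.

Flow: 60 L/min ÷ 60 = 1 L/s.
Equation of motion (constant flow): PIP = Vt/C + R·V̇ + PEEP.
Vt/C = PIP − R·V̇ − PEEP = 45.0 − 10.5 − 14 = 20.5 cmH2O.
Vt = C × 20.5 = 22.0 × 20.5 = 451.0 mL.

451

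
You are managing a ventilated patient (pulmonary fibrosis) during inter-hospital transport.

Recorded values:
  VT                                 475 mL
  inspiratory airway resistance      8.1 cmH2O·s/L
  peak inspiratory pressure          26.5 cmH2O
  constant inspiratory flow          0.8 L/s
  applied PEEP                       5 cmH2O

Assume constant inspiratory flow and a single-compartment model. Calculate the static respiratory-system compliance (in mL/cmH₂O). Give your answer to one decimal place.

31.6

Equation of motion (constant flow): PIP = Vt/C + R·V̇ + PEEP.
Vt/C = PIP − R·V̇ − PEEP = 26.5 − 8.1×0.8 − 5 = 26.5 − 6.48 − 5 = 15.02 cmH2O.
C = Vt / 15.02 = 475 / 15.02 = 31.625 mL/cmH2O.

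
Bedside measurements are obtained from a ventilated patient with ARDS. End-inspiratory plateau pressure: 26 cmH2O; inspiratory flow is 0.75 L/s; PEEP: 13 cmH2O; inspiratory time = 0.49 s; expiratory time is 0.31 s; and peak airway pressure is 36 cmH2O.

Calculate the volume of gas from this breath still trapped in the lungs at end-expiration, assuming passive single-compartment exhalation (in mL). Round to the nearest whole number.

161

Vt = flow × Ti = 0.75 L/s × 0.49 s × 1000 mL/L = 367.5 mL.
R = (PIP − Pplat)/V̇ = (36 − 26) / 0.75 = 10.0/0.75 = 13.333 cmH2O·s/L.
C = Vt/(Pplat − PEEP) = 367.5 / (26 − 13) = 367.5/13.0 = 28.269 mL/cmH2O.
τ = R × C = 13.333 × 0.02827 L/cmH2O = 0.3769 s.
Fraction remaining = e^(−Te/τ) = e^(−0.31/0.3769) = 0.4393.
Trapped volume = 367.5 × 0.4393 = 161.44 mL.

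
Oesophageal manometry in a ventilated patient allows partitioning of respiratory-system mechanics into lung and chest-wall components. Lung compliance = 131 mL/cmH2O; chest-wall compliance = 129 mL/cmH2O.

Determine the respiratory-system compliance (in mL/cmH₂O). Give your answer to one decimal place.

Lung and chest wall are elastances in series: 1/Crs = 1/CL + 1/Ccw.
1/Crs = 1/131 + 1/129 = 0.01539.
Crs = 64.977 mL/cmH2O.

65.0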